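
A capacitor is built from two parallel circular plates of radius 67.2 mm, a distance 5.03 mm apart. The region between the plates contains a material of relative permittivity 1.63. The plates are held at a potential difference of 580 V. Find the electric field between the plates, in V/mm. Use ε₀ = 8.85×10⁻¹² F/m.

E = V/d = 580 / 5.03×10⁻³ = 1.15×10⁵ V/m.

E ≈ 115 V/mm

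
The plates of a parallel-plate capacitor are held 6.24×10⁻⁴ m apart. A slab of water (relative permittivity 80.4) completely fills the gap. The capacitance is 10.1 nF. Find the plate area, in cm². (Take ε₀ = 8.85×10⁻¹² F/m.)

A ≈ 88.6 cm²

A = Cd/(κε₀) = 1.01×10⁻⁸ × 6.24×10⁻⁴ / (80.4 × 8.85×10⁻¹²) = 8.86×10⁻³ m².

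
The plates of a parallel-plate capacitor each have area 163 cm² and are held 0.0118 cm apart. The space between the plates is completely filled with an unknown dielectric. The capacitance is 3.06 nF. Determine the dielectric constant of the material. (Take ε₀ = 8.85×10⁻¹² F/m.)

κ ≈ 2.50

A = 163 cm² = 1.63×10⁻² m².
κ = Cd/(ε₀A) = 3.06×10⁻⁹ × 1.18×10⁻⁴ / (8.85×10⁻¹² × 1.63×10⁻²) = 2.50.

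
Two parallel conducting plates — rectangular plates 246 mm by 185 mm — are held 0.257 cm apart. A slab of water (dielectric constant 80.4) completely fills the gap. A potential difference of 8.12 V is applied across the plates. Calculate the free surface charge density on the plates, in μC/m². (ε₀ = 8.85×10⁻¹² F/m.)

A = 246 × 185 mm² = 4.55×10⁻² m².
C = κε₀A/d = 80.4 × 8.85×10⁻¹² × 4.55×10⁻² / 2.57×10⁻³ = 1.26×10⁻⁸ F.
σ = Q/A = CV/A = 1.26×10⁻⁸ × 8.12 / 4.55×10⁻² = 2.25×10⁻⁶ C/m².

2.25 μC/m²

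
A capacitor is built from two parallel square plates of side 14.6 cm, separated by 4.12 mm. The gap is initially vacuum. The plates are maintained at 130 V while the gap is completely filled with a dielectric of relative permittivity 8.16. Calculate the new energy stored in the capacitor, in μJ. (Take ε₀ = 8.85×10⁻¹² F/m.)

A = (14.6 cm)² = 2.13×10⁻² m².
Initially C₁ = ε₀A/d = 8.85×10⁻¹² × 2.13×10⁻² / 4.12×10⁻³ = 4.58×10⁻¹¹ F.
U₁ = 3.87×10⁻⁷ J.
Battery connected ⇒ V is held fixed. C₂ = 8.16 C₁ and U = ½CV², so U₂/U₁ = C₂/C₁ = 8.16.
U₂ = 8.16 × 3.87×10⁻⁷ = 3.16×10⁻⁶ J.

3.16 μJ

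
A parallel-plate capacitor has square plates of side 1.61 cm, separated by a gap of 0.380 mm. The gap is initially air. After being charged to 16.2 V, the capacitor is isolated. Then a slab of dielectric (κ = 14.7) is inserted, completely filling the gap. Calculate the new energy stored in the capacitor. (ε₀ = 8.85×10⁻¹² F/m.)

U ≈ 53.9 pJ

A = (1.61 cm)² = 2.59×10⁻⁴ m².
Initially C₁ = ε₀A/d = 8.85×10⁻¹² × 2.59×10⁻⁴ / 3.80×10⁻⁴ = 6.04×10⁻¹² F.
U₁ = 7.92×10⁻¹⁰ J.
Isolated ⇒ Q is held fixed. C₂ = 14.7 C₁ and U = Q²/(2C), so U₂/U₁ = C₁/C₂ = 0.0680.
U₂ = 0.0680 × 7.92×10⁻¹⁰ = 5.39×10⁻¹¹ J.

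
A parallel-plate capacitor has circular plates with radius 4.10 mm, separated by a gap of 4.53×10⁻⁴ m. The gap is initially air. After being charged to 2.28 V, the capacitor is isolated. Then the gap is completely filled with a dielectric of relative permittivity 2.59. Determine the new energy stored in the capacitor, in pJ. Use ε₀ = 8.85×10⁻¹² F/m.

A = π(4.10 mm)² = 5.28×10⁻⁵ m².
Initially C₁ = ε₀A/d = 8.85×10⁻¹² × 5.28×10⁻⁵ / 4.53×10⁻⁴ = 1.03×10⁻¹² F.
U₁ = 2.68×10⁻¹² J.
Isolated ⇒ Q is held fixed. C₂ = 2.59 C₁ and U = Q²/(2C), so U₂/U₁ = C₁/C₂ = 0.386.
U₂ = 0.386 × 2.68×10⁻¹² = 1.04×10⁻¹² J.

1.04 pJ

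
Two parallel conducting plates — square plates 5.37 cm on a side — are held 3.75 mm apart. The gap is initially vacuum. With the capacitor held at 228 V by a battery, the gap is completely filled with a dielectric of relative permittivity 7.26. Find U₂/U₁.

Battery connected ⇒ V is held fixed.
C₂ = 7.26 C₁ and U = ½CV², so U₂/U₁ = C₂/C₁ = 7.26.

U₂/U₁ ≈ 7.26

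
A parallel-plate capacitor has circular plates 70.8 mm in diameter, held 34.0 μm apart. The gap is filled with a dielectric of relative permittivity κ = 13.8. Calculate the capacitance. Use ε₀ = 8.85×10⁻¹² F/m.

C ≈ 14.1 nF

A = π(70.8/2 mm)² = 3.94×10⁻³ m².
C = κε₀A/d = 13.8 × 8.85×10⁻¹² × 3.94×10⁻³ / 3.40×10⁻⁵ = 1.41×10⁻⁸ F.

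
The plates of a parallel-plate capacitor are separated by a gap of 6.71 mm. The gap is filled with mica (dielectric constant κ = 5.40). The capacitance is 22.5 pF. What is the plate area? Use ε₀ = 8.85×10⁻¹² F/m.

31.6 cm²

A = Cd/(κε₀) = 2.25×10⁻¹¹ × 6.71×10⁻³ / (5.40 × 8.85×10⁻¹²) = 3.16×10⁻³ m².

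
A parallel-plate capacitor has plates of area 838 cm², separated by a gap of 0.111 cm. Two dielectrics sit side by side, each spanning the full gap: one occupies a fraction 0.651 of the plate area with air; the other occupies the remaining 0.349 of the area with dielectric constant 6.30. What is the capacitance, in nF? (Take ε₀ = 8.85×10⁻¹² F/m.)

A = 838 cm² = 8.38×10⁻² m².
Side-by-side slabs ⇒ two capacitors in parallel, each spanning the full gap.
C₁ = κ₁ε₀A₁/d = 1.00 × 8.85×10⁻¹² × 5.46×10⁻² / 1.11×10⁻³ = 4.35×10⁻¹⁰ F.
C₂ = κ₂ε₀A₂/d = 6.30 × 8.85×10⁻¹² × 2.92×10⁻² / 1.11×10⁻³ = 1.47×10⁻⁹ F.
C = C₁ + C₂ = 1.90×10⁻⁹ F.

C ≈ 1.90 nF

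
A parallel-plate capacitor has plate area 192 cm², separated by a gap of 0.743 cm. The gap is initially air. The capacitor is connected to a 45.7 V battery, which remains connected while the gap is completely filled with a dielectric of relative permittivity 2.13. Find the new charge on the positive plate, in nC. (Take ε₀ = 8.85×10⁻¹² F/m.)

Q ≈ 2.23 nC

A = 192 cm² = 1.92×10⁻² m².
Initially C₁ = ε₀A/d = 8.85×10⁻¹² × 1.92×10⁻² / 7.43×10⁻³ = 2.29×10⁻¹¹ F.
Q₁ = 1.05×10⁻⁹ C.
Battery connected ⇒ V is held fixed. C₂ = 2.13 C₁ and Q = CV, so Q₂/Q₁ = C₂/C₁ = 2.13.
Q₂ = 2.13 × 1.05×10⁻⁹ = 2.23×10⁻⁹ C.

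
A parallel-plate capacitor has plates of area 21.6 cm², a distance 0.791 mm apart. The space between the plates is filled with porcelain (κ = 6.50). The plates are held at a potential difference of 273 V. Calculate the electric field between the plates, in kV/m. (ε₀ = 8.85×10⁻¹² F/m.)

E = V/d = 273 / 7.91×10⁻⁴ = 3.45×10⁵ V/m.

345 kV/m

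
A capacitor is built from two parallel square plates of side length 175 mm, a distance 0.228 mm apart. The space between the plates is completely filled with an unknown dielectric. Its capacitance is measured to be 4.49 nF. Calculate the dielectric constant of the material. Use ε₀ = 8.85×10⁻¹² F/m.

κ ≈ 3.78

A = (175 mm)² = 3.06×10⁻² m².
κ = Cd/(ε₀A) = 4.49×10⁻⁹ × 2.28×10⁻⁴ / (8.85×10⁻¹² × 3.06×10⁻²) = 3.78.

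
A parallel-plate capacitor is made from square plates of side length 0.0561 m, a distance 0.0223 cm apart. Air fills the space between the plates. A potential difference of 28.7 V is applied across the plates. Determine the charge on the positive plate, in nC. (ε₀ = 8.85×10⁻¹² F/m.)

3.58 nC

A = (0.0561 m)² = 3.15×10⁻³ m².
C = ε₀A/d = 8.85×10⁻¹² × 3.15×10⁻³ / 2.23×10⁻⁴ = 1.25×10⁻¹⁰ F.
Q = CV = 1.25×10⁻¹⁰ × 28.7 = 3.58×10⁻⁹ C.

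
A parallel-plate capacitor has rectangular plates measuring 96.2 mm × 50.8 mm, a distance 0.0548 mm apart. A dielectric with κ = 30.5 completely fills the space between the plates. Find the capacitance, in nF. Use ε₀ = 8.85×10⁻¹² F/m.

A = 96.2 × 50.8 mm² = 4.89×10⁻³ m².
C = κε₀A/d = 30.5 × 8.85×10⁻¹² × 4.89×10⁻³ / 5.48×10⁻⁵ = 2.41×10⁻⁸ F.

24.1 nF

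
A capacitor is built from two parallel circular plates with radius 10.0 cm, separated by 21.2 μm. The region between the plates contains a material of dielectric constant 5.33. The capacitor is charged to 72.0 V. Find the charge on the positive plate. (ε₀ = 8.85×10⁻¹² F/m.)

5.03 μC

A = π(10.0 cm)² = 3.14×10⁻² m².
C = κε₀A/d = 5.33 × 8.85×10⁻¹² × 3.14×10⁻² / 2.12×10⁻⁵ = 6.99×10⁻⁸ F.
Q = CV = 6.99×10⁻⁸ × 72.0 = 5.03×10⁻⁶ C.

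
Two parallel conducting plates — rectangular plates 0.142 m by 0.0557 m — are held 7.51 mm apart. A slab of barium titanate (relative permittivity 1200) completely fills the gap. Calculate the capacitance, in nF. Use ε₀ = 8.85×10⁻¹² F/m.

A = 0.142 × 0.0557 m² = 7.91×10⁻³ m².
C = κε₀A/d = 1200 × 8.85×10⁻¹² × 7.91×10⁻³ / 7.51×10⁻³ = 1.12×10⁻⁸ F.

C ≈ 11.2 nF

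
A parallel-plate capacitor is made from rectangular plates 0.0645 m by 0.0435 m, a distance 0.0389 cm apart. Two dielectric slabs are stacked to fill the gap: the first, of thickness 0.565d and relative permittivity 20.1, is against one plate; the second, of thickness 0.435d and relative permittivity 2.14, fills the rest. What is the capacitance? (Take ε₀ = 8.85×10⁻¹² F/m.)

276 pF

A = 0.0645 × 0.0435 m² = 2.81×10⁻³ m².
Stacked slabs ⇒ two capacitors in series, each with the full plate area.
C₁ = κ₁ε₀A/d₁ = 20.1 × 8.85×10⁻¹² × 2.81×10⁻³ / 2.20×10⁻⁴ = 2.27×10⁻⁹ F.
C₂ = κ₂ε₀A/d₂ = 2.14 × 8.85×10⁻¹² × 2.81×10⁻³ / 1.69×10⁻⁴ = 3.14×10⁻¹⁰ F.
C = (1/C₁ + 1/C₂)⁻¹ = 2.76×10⁻¹⁰ F.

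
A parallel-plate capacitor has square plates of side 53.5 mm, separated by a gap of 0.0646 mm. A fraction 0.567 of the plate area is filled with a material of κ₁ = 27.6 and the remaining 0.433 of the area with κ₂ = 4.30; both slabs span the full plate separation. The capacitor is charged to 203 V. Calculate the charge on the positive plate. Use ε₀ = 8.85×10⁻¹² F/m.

Q ≈ 1.39 μC

A = (53.5 mm)² = 2.86×10⁻³ m².
Side-by-side slabs ⇒ two capacitors in parallel, each spanning the full gap.
C₁ = κ₁ε₀A₁/d = 27.6 × 8.85×10⁻¹² × 1.62×10⁻³ / 6.46×10⁻⁵ = 6.14×10⁻⁹ F.
C₂ = κ₂ε₀A₂/d = 4.30 × 8.85×10⁻¹² × 1.24×10⁻³ / 6.46×10⁻⁵ = 7.30×10⁻¹⁰ F.
C = C₁ + C₂ = 6.87×10⁻⁹ F.
Q = CV = 6.87×10⁻⁹ × 203 = 1.39×10⁻⁶ C.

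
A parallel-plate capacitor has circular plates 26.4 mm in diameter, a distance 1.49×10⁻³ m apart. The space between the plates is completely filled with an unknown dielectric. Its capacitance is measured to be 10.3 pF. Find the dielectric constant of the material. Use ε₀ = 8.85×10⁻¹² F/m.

κ ≈ 3.17

A = π(26.4/2 mm)² = 5.47×10⁻⁴ m².
κ = Cd/(ε₀A) = 1.03×10⁻¹¹ × 1.49×10⁻³ / (8.85×10⁻¹² × 5.47×10⁻⁴) = 3.17.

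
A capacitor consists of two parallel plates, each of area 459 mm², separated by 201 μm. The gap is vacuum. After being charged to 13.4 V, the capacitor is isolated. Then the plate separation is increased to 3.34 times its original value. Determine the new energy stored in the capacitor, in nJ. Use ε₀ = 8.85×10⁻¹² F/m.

6.06 nJ

A = 459 mm² = 4.59×10⁻⁴ m².
Initially C₁ = ε₀A/d = 8.85×10⁻¹² × 4.59×10⁻⁴ / 2.01×10⁻⁴ = 2.02×10⁻¹¹ F.
U₁ = 1.81×10⁻⁹ J.
Isolated ⇒ Q is held fixed. C₂ = 0.299 C₁ and U = Q²/(2C), so U₂/U₁ = C₁/C₂ = 3.34.
U₂ = 3.34 × 1.81×10⁻⁹ = 6.06×10⁻⁹ J.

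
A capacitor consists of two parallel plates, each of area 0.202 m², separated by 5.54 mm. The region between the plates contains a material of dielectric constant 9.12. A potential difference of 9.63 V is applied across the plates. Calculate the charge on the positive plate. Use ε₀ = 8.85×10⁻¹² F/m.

C = κε₀A/d = 9.12 × 8.85×10⁻¹² × 0.202 / 5.54×10⁻³ = 2.94×10⁻⁹ F.
Q = CV = 2.94×10⁻⁹ × 9.63 = 2.83×10⁻⁸ C.

Q ≈ 28.3 nC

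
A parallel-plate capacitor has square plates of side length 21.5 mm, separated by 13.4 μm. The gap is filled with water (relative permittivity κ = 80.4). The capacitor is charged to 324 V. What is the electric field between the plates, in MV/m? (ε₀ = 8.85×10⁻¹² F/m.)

E = V/d = 324 / 1.34×10⁻⁵ = 2.42×10⁷ V/m.

24.2 MV/m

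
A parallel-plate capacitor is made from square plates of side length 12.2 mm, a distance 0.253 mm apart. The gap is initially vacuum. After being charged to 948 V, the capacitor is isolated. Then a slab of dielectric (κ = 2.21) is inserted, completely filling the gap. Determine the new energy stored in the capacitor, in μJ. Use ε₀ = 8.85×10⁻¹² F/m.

A = (12.2 mm)² = 1.49×10⁻⁴ m².
Initially C₁ = ε₀A/d = 8.85×10⁻¹² × 1.49×10⁻⁴ / 2.53×10⁻⁴ = 5.21×10⁻¹² F.
U₁ = 2.34×10⁻⁶ J.
Isolated ⇒ Q is held fixed. C₂ = 2.21 C₁ and U = Q²/(2C), so U₂/U₁ = C₁/C₂ = 0.452.
U₂ = 0.452 × 2.34×10⁻⁶ = 1.06×10⁻⁶ J.

U ≈ 1.06 μJ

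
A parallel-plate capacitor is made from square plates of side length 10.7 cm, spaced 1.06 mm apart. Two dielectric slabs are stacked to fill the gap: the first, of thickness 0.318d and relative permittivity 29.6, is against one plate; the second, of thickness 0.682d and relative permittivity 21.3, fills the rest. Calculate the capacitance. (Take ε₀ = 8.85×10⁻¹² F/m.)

C ≈ 2.24 nF

A = (10.7 cm)² = 1.14×10⁻² m².
Stacked slabs ⇒ two capacitors in series, each with the full plate area.
C₁ = κ₁ε₀A/d₁ = 29.6 × 8.85×10⁻¹² × 1.14×10⁻² / 3.37×10⁻⁴ = 8.90×10⁻⁹ F.
C₂ = κ₂ε₀A/d₂ = 21.3 × 8.85×10⁻¹² × 1.14×10⁻² / 7.23×10⁻⁴ = 2.99×10⁻⁹ F.
C = (1/C₁ + 1/C₂)⁻¹ = 2.24×10⁻⁹ F.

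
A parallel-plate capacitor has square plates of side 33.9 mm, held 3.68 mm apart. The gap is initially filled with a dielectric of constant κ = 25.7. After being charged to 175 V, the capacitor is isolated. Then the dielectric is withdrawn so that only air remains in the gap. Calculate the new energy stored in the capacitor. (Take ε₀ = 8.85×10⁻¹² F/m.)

U ≈ 28.0 μJ

A = (33.9 mm)² = 1.15×10⁻³ m².
Initially C₁ = κε₀A/d = 25.7 × 8.85×10⁻¹² × 1.15×10⁻³ / 3.68×10⁻³ = 7.10×10⁻¹¹ F.
U₁ = 1.09×10⁻⁶ J.
Isolated ⇒ Q is held fixed. C₂ = 0.0389 C₁ and U = Q²/(2C), so U₂/U₁ = C₁/C₂ = 25.7.
U₂ = 25.7 × 1.09×10⁻⁶ = 2.80×10⁻⁵ J.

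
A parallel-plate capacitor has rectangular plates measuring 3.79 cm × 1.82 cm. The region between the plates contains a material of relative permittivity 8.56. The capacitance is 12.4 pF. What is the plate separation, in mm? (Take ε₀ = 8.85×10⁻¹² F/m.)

A = 3.79 × 1.82 cm² = 6.90×10⁻⁴ m².
d = κε₀A/C = 8.56 × 8.85×10⁻¹² × 6.90×10⁻⁴ / 1.24×10⁻¹¹ = 4.21×10⁻³ m.

4.21 mm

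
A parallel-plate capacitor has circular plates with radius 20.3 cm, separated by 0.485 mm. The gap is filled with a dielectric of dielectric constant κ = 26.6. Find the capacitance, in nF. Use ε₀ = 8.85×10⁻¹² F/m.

A = π(20.3 cm)² = 0.129 m².
C = κε₀A/d = 26.6 × 8.85×10⁻¹² × 0.129 / 4.85×10⁻⁴ = 6.28×10⁻⁸ F.

62.8 nF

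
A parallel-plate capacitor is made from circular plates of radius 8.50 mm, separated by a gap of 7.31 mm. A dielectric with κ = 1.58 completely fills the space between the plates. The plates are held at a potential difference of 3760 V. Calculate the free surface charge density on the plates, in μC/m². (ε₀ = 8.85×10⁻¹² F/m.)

A = π(8.50 mm)² = 2.27×10⁻⁴ m².
C = κε₀A/d = 1.58 × 8.85×10⁻¹² × 2.27×10⁻⁴ / 7.31×10⁻³ = 4.34×10⁻¹³ F.
σ = Q/A = CV/A = 4.34×10⁻¹³ × 3760 / 2.27×10⁻⁴ = 7.19×10⁻⁶ C/m².

σ ≈ 7.19 μC/m²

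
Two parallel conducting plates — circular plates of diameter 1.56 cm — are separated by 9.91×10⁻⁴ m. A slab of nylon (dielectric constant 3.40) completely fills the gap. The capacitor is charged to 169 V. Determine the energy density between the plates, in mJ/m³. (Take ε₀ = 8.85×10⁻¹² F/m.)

E = V/d = 169 / 9.91×10⁻⁴ = 1.71×10⁵ V/m.
u = ½κε₀E² = ½ × 3.40 × 8.85×10⁻¹² × (1.71×10⁵)² = 0.438 J/m³.

u ≈ 438 mJ/m³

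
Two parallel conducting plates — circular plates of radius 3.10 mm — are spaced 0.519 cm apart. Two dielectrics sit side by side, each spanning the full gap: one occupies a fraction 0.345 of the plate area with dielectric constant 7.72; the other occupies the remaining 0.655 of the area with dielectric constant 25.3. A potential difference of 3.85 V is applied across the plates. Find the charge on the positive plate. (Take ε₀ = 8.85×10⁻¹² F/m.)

3.81 pC

A = π(3.10 mm)² = 3.02×10⁻⁵ m².
Side-by-side slabs ⇒ two capacitors in parallel, each spanning the full gap.
C₁ = κ₁ε₀A₁/d = 7.72 × 8.85×10⁻¹² × 1.04×10⁻⁵ / 5.19×10⁻³ = 1.37×10⁻¹³ F.
C₂ = κ₂ε₀A₂/d = 25.3 × 8.85×10⁻¹² × 1.98×10⁻⁵ / 5.19×10⁻³ = 8.53×10⁻¹³ F.
C = C₁ + C₂ = 9.90×10⁻¹³ F.
Q = CV = 9.90×10⁻¹³ × 3.85 = 3.81×10⁻¹² C.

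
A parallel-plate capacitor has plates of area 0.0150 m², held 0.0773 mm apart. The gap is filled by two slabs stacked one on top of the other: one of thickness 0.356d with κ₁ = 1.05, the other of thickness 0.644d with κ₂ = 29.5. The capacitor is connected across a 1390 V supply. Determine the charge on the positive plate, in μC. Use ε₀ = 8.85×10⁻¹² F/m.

Stacked slabs ⇒ two capacitors in series, each with the full plate area.
C₁ = κ₁ε₀A/d₁ = 1.05 × 8.85×10⁻¹² × 1.50×10⁻² / 2.75×10⁻⁵ = 5.07×10⁻⁹ F.
C₂ = κ₂ε₀A/d₂ = 29.5 × 8.85×10⁻¹² × 1.50×10⁻² / 4.98×10⁻⁵ = 7.87×10⁻⁸ F.
C = (1/C₁ + 1/C₂)⁻¹ = 4.76×10⁻⁹ F.
Q = CV = 4.76×10⁻⁹ × 1390 = 6.61×10⁻⁶ C.

Q ≈ 6.61 μC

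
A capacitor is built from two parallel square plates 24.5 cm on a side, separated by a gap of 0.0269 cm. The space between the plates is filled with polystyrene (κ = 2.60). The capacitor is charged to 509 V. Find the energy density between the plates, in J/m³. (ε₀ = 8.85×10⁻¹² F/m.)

u ≈ 41.2 J/m³

E = V/d = 509 / 2.69×10⁻⁴ = 1.89×10⁶ V/m.
u = ½κε₀E² = ½ × 2.60 × 8.85×10⁻¹² × (1.89×10⁶)² = 41.2 J/m³.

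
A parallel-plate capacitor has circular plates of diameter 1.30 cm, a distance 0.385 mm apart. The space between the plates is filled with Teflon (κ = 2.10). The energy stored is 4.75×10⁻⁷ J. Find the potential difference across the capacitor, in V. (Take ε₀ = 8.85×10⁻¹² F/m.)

385 V

A = π(1.30/2 cm)² = 1.33×10⁻⁴ m².
C = κε₀A/d = 2.10 × 8.85×10⁻¹² × 1.33×10⁻⁴ / 3.85×10⁻⁴ = 6.41×10⁻¹² F.
V = √(2U/C) = √(2 × 4.75×10⁻⁷ / 6.41×10⁻¹²) = 3.85×10² V.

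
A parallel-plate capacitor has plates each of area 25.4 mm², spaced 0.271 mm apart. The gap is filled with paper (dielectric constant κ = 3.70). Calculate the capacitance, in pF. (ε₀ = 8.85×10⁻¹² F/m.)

A = 25.4 mm² = 2.54×10⁻⁵ m².
C = κε₀A/d = 3.70 × 8.85×10⁻¹² × 2.54×10⁻⁵ / 2.71×10⁻⁴ = 3.07×10⁻¹² F.

C ≈ 3.07 pF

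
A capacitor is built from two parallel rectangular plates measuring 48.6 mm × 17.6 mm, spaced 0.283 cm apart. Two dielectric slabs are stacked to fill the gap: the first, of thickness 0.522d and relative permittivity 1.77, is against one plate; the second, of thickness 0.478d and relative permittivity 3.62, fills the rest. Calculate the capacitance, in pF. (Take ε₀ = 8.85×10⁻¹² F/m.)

6.26 pF

A = 48.6 × 17.6 mm² = 8.55×10⁻⁴ m².
Stacked slabs ⇒ two capacitors in series, each with the full plate area.
C₁ = κ₁ε₀A/d₁ = 1.77 × 8.85×10⁻¹² × 8.55×10⁻⁴ / 1.48×10⁻³ = 9.07×10⁻¹² F.
C₂ = κ₂ε₀A/d₂ = 3.62 × 8.85×10⁻¹² × 8.55×10⁻⁴ / 1.35×10⁻³ = 2.03×10⁻¹¹ F.
C = (1/C₁ + 1/C₂)⁻¹ = 6.26×10⁻¹² F.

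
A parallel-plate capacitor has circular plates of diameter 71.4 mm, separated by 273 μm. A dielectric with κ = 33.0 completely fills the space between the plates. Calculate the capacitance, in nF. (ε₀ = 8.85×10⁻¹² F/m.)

A = π(71.4/2 mm)² = 4.00×10⁻³ m².
C = κε₀A/d = 33.0 × 8.85×10⁻¹² × 4.00×10⁻³ / 2.73×10⁻⁴ = 4.28×10⁻⁹ F.

C ≈ 4.28 nF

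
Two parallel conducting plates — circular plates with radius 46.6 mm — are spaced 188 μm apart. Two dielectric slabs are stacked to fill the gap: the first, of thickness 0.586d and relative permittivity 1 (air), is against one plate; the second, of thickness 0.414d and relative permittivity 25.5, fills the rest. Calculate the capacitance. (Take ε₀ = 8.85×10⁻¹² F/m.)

0.533 nF

A = π(46.6 mm)² = 6.82×10⁻³ m².
Stacked slabs ⇒ two capacitors in series, each with the full plate area.
C₁ = κ₁ε₀A/d₁ = 1.00 × 8.85×10⁻¹² × 6.82×10⁻³ / 1.10×10⁻⁴ = 5.48×10⁻¹⁰ F.
C₂ = κ₂ε₀A/d₂ = 25.5 × 8.85×10⁻¹² × 6.82×10⁻³ / 7.78×10⁻⁵ = 1.98×10⁻⁸ F.
C = (1/C₁ + 1/C₂)⁻¹ = 5.33×10⁻¹⁰ F.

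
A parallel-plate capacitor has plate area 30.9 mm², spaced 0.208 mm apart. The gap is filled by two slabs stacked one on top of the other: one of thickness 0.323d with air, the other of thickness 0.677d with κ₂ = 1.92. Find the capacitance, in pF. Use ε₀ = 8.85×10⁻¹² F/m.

A = 30.9 mm² = 3.09×10⁻⁵ m².
Stacked slabs ⇒ two capacitors in series, each with the full plate area.
C₁ = κ₁ε₀A/d₁ = 1.00 × 8.85×10⁻¹² × 3.09×10⁻⁵ / 6.72×10⁻⁵ = 4.07×10⁻¹² F.
C₂ = κ₂ε₀A/d₂ = 1.92 × 8.85×10⁻¹² × 3.09×10⁻⁵ / 1.41×10⁻⁴ = 3.73×10⁻¹² F.
C = (1/C₁ + 1/C₂)⁻¹ = 1.95×10⁻¹² F.

C ≈ 1.95 pF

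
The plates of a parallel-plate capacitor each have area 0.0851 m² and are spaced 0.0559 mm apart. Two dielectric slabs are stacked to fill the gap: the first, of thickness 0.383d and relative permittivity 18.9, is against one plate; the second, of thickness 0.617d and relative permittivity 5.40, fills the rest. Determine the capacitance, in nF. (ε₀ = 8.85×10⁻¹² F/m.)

100 nF

Stacked slabs ⇒ two capacitors in series, each with the full plate area.
C₁ = κ₁ε₀A/d₁ = 18.9 × 8.85×10⁻¹² × 8.51×10⁻² / 2.14×10⁻⁵ = 6.65×10⁻⁷ F.
C₂ = κ₂ε₀A/d₂ = 5.40 × 8.85×10⁻¹² × 8.51×10⁻² / 3.45×10⁻⁵ = 1.18×10⁻⁷ F.
C = (1/C₁ + 1/C₂)⁻¹ = 1.00×10⁻⁷ F.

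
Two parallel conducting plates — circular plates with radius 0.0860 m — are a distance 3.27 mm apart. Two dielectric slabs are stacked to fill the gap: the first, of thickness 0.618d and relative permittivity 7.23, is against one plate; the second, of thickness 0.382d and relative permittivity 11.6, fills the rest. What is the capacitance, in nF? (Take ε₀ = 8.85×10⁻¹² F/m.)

C ≈ 0.531 nF

A = π(0.0860 m)² = 2.32×10⁻² m².
Stacked slabs ⇒ two capacitors in series, each with the full plate area.
C₁ = κ₁ε₀A/d₁ = 7.23 × 8.85×10⁻¹² × 2.32×10⁻² / 2.02×10⁻³ = 7.36×10⁻¹⁰ F.
C₂ = κ₂ε₀A/d₂ = 11.6 × 8.85×10⁻¹² × 2.32×10⁻² / 1.25×10⁻³ = 1.91×10⁻⁹ F.
C = (1/C₁ + 1/C₂)⁻¹ = 5.31×10⁻¹⁰ F.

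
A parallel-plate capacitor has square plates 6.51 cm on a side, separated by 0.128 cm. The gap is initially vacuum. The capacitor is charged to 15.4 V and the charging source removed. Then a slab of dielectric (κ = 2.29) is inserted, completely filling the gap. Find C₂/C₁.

2.29

C = κε₀A/d scales with κ, so C₂/C₁ = κ = 2.29.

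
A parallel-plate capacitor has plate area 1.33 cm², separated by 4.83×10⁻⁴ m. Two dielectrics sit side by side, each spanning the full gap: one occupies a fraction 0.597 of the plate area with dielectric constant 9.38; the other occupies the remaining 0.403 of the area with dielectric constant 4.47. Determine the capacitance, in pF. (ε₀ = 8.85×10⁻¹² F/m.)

C ≈ 18.0 pF

A = 1.33 cm² = 1.33×10⁻⁴ m².
Side-by-side slabs ⇒ two capacitors in parallel, each spanning the full gap.
C₁ = κ₁ε₀A₁/d = 9.38 × 8.85×10⁻¹² × 7.94×10⁻⁵ / 4.83×10⁻⁴ = 1.36×10⁻¹¹ F.
C₂ = κ₂ε₀A₂/d = 4.47 × 8.85×10⁻¹² × 5.36×10⁻⁵ / 4.83×10⁻⁴ = 4.39×10⁻¹² F.
C = C₁ + C₂ = 1.80×10⁻¹¹ F.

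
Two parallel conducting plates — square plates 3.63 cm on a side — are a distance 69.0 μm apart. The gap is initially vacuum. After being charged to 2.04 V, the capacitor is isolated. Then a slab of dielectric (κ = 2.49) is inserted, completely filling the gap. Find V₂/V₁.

Isolated ⇒ Q is held fixed.
C₂ = 2.49 C₁ and V = Q/C, so V₂/V₁ = C₁/C₂ = 0.402.

0.402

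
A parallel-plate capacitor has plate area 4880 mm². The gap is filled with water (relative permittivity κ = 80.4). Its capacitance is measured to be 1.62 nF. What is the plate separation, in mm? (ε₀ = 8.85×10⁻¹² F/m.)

d ≈ 2.14 mm

A = 4880 mm² = 4.88×10⁻³ m².
d = κε₀A/C = 80.4 × 8.85×10⁻¹² × 4.88×10⁻³ / 1.62×10⁻⁹ = 2.14×10⁻³ m.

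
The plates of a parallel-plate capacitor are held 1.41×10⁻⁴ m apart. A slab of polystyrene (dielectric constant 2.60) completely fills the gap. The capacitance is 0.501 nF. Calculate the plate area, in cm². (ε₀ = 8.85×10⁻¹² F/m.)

A ≈ 30.7 cm²

A = Cd/(κε₀) = 5.01×10⁻¹⁰ × 1.41×10⁻⁴ / (2.60 × 8.85×10⁻¹²) = 3.07×10⁻³ m².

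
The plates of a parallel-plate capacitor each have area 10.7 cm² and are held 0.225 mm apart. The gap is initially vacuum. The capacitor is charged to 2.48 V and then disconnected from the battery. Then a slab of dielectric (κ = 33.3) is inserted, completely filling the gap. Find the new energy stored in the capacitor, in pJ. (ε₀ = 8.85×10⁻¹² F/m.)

A = 10.7 cm² = 1.07×10⁻³ m².
Initially C₁ = ε₀A/d = 8.85×10⁻¹² × 1.07×10⁻³ / 2.25×10⁻⁴ = 4.21×10⁻¹¹ F.
U₁ = 1.29×10⁻¹⁰ J.
Isolated ⇒ Q is held fixed. C₂ = 33.3 C₁ and U = Q²/(2C), so U₂/U₁ = C₁/C₂ = 0.0300.
U₂ = 0.0300 × 1.29×10⁻¹⁰ = 3.89×10⁻¹² J.

U ≈ 3.89 pJ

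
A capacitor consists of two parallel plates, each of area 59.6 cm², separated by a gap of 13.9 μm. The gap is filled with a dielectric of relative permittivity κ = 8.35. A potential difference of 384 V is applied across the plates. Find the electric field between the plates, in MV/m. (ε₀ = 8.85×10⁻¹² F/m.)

E = V/d = 384 / 1.39×10⁻⁵ = 2.76×10⁷ V/m.

27.6 MV/m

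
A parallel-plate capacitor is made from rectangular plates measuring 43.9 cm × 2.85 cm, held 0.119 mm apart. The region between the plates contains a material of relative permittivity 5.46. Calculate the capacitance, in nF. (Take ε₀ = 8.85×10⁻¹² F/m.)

A = 43.9 × 2.85 cm² = 1.25×10⁻² m².
C = κε₀A/d = 5.46 × 8.85×10⁻¹² × 1.25×10⁻² / 1.19×10⁻⁴ = 5.08×10⁻⁹ F.

5.08 nF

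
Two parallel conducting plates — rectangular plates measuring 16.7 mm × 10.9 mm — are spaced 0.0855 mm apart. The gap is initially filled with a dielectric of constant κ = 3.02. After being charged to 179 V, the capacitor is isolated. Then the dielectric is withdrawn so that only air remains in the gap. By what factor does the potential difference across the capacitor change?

V₂/V₁ ≈ 3.02

Isolated ⇒ Q is held fixed.
C₂ = 0.331 C₁ and V = Q/C, so V₂/V₁ = C₁/C₂ = 3.02.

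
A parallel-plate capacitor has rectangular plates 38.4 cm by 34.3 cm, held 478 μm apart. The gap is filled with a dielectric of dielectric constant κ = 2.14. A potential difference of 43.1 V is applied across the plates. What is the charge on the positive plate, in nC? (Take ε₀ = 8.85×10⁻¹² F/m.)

Q ≈ 225 nC

A = 38.4 × 34.3 cm² = 0.132 m².
C = κε₀A/d = 2.14 × 8.85×10⁻¹² × 0.132 / 4.78×10⁻⁴ = 5.22×10⁻⁹ F.
Q = CV = 5.22×10⁻⁹ × 43.1 = 2.25×10⁻⁷ C.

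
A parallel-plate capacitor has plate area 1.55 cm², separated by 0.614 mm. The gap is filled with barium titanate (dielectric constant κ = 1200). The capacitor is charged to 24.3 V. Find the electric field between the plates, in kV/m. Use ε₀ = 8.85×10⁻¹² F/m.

E ≈ 39.6 kV/m

E = V/d = 24.3 / 6.14×10⁻⁴ = 3.96×10⁴ V/m.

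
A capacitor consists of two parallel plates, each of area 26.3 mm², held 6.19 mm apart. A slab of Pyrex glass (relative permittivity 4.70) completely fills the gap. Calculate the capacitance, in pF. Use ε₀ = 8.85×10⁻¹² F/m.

0.177 pF

A = 26.3 mm² = 2.63×10⁻⁵ m².
C = κε₀A/d = 4.70 × 8.85×10⁻¹² × 2.63×10⁻⁵ / 6.19×10⁻³ = 1.77×10⁻¹³ F.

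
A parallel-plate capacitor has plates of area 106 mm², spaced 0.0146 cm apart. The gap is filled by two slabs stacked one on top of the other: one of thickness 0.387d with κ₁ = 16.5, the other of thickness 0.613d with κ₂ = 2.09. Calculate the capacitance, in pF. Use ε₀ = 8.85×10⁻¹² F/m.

C ≈ 20.3 pF

A = 106 mm² = 1.06×10⁻⁴ m².
Stacked slabs ⇒ two capacitors in series, each with the full plate area.
C₁ = κ₁ε₀A/d₁ = 16.5 × 8.85×10⁻¹² × 1.06×10⁻⁴ / 5.65×10⁻⁵ = 2.74×10⁻¹⁰ F.
C₂ = κ₂ε₀A/d₂ = 2.09 × 8.85×10⁻¹² × 1.06×10⁻⁴ / 8.95×10⁻⁵ = 2.19×10⁻¹¹ F.
C = (1/C₁ + 1/C₂)⁻¹ = 2.03×10⁻¹¹ F.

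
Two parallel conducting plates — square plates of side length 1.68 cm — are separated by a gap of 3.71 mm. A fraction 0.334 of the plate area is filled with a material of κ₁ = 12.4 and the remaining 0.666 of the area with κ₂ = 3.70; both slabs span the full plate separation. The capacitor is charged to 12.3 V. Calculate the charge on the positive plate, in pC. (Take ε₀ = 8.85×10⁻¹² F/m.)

Q ≈ 54.7 pC

A = (1.68 cm)² = 2.82×10⁻⁴ m².
Side-by-side slabs ⇒ two capacitors in parallel, each spanning the full gap.
C₁ = κ₁ε₀A₁/d = 12.4 × 8.85×10⁻¹² × 9.43×10⁻⁵ / 3.71×10⁻³ = 2.79×10⁻¹² F.
C₂ = κ₂ε₀A₂/d = 3.70 × 8.85×10⁻¹² × 1.88×10⁻⁴ / 3.71×10⁻³ = 1.66×10⁻¹² F.
C = C₁ + C₂ = 4.45×10⁻¹² F.
Q = CV = 4.45×10⁻¹² × 12.3 = 5.47×10⁻¹¹ C.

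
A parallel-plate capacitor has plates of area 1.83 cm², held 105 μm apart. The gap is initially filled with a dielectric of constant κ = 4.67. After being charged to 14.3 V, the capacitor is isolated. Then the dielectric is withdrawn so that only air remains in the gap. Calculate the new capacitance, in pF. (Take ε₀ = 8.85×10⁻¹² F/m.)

A = 1.83 cm² = 1.83×10⁻⁴ m².
Initially C₁ = κε₀A/d = 4.67 × 8.85×10⁻¹² × 1.83×10⁻⁴ / 1.05×10⁻⁴ = 7.20×10⁻¹¹ F.
C = κε₀A/d scales with κ, so C₂/C₁ = 1/κ = 1/4.67 = 0.214.
C₂ = 0.214 × 7.20×10⁻¹¹ = 1.54×10⁻¹¹ F.

C ≈ 15.4 pF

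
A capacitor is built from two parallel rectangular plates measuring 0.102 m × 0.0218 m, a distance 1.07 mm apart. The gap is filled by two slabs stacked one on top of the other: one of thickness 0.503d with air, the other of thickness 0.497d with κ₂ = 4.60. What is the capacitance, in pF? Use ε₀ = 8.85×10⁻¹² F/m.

A = 0.102 × 0.0218 m² = 2.22×10⁻³ m².
Stacked slabs ⇒ two capacitors in series, each with the full plate area.
C₁ = κ₁ε₀A/d₁ = 1.00 × 8.85×10⁻¹² × 2.22×10⁻³ / 5.38×10⁻⁴ = 3.66×10⁻¹¹ F.
C₂ = κ₂ε₀A/d₂ = 4.60 × 8.85×10⁻¹² × 2.22×10⁻³ / 5.32×10⁻⁴ = 1.70×10⁻¹⁰ F.
C = (1/C₁ + 1/C₂)⁻¹ = 3.01×10⁻¹¹ F.

C ≈ 30.1 pF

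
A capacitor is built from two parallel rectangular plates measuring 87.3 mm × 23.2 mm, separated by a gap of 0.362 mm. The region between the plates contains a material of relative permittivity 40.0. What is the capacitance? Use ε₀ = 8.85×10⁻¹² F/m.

C ≈ 1.98 nF

A = 87.3 × 23.2 mm² = 2.03×10⁻³ m².
C = κε₀A/d = 40.0 × 8.85×10⁻¹² × 2.03×10⁻³ / 3.62×10⁻⁴ = 1.98×10⁻⁹ F.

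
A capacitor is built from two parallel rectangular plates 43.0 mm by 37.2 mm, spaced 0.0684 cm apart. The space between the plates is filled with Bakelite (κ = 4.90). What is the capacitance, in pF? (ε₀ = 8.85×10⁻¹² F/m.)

A = 43.0 × 37.2 mm² = 1.60×10⁻³ m².
C = κε₀A/d = 4.90 × 8.85×10⁻¹² × 1.60×10⁻³ / 6.84×10⁻⁴ = 1.01×10⁻¹⁰ F.

C ≈ 101 pF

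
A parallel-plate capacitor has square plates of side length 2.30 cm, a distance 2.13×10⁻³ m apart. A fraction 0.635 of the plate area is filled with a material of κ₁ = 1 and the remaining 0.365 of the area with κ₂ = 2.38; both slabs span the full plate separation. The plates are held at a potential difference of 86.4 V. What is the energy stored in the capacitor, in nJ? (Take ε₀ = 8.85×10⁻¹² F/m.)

12.3 nJ

A = (2.30 cm)² = 5.29×10⁻⁴ m².
Side-by-side slabs ⇒ two capacitors in parallel, each spanning the full gap.
C₁ = κ₁ε₀A₁/d = 1.00 × 8.85×10⁻¹² × 3.36×10⁻⁴ / 2.13×10⁻³ = 1.40×10⁻¹² F.
C₂ = κ₂ε₀A₂/d = 2.38 × 8.85×10⁻¹² × 1.93×10⁻⁴ / 2.13×10⁻³ = 1.91×10⁻¹² F.
C = C₁ + C₂ = 3.31×10⁻¹² F.
U = ½CV² = ½ × 3.31×10⁻¹² × (86.4)² = 1.23×10⁻⁸ J.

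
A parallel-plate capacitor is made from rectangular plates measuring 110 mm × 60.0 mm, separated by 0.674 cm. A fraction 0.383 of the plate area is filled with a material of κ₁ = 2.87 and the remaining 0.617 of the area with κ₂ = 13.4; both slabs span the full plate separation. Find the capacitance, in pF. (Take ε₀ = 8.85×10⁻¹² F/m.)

81.2 pF

A = 110 × 60.0 mm² = 6.60×10⁻³ m².
Side-by-side slabs ⇒ two capacitors in parallel, each spanning the full gap.
C₁ = κ₁ε₀A₁/d = 2.87 × 8.85×10⁻¹² × 2.53×10⁻³ / 6.74×10⁻³ = 9.53×10⁻¹² F.
C₂ = κ₂ε₀A₂/d = 13.4 × 8.85×10⁻¹² × 4.07×10⁻³ / 6.74×10⁻³ = 7.17×10⁻¹¹ F.
C = C₁ + C₂ = 8.12×10⁻¹¹ F.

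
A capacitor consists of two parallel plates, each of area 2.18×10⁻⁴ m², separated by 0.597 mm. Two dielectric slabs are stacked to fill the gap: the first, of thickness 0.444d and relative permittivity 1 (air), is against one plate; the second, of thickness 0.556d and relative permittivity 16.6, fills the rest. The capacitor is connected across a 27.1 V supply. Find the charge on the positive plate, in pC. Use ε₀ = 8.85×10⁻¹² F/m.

Q ≈ 183 pC

Stacked slabs ⇒ two capacitors in series, each with the full plate area.
C₁ = κ₁ε₀A/d₁ = 1.00 × 8.85×10⁻¹² × 2.18×10⁻⁴ / 2.65×10⁻⁴ = 7.28×10⁻¹² F.
C₂ = κ₂ε₀A/d₂ = 16.6 × 8.85×10⁻¹² × 2.18×10⁻⁴ / 3.32×10⁻⁴ = 9.65×10⁻¹¹ F.
C = (1/C₁ + 1/C₂)⁻¹ = 6.77×10⁻¹² F.
Q = CV = 6.77×10⁻¹² × 27.1 = 1.83×10⁻¹⁰ C.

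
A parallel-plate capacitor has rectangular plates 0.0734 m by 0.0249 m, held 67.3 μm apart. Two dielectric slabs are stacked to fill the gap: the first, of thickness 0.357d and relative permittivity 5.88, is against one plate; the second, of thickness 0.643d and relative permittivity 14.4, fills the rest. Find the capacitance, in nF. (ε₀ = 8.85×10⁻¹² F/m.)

A = 0.0734 × 0.0249 m² = 1.83×10⁻³ m².
Stacked slabs ⇒ two capacitors in series, each with the full plate area.
C₁ = κ₁ε₀A/d₁ = 5.88 × 8.85×10⁻¹² × 1.83×10⁻³ / 2.40×10⁻⁵ = 3.96×10⁻⁹ F.
C₂ = κ₂ε₀A/d₂ = 14.4 × 8.85×10⁻¹² × 1.83×10⁻³ / 4.33×10⁻⁵ = 5.38×10⁻⁹ F.
C = (1/C₁ + 1/C₂)⁻¹ = 2.28×10⁻⁹ F.

C ≈ 2.28 nF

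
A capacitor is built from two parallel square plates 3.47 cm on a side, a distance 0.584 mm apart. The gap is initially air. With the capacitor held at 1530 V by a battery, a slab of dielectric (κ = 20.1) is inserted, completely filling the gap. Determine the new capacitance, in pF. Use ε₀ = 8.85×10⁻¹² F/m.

C ≈ 367 pF

A = (3.47 cm)² = 1.20×10⁻³ m².
Initially C₁ = ε₀A/d = 8.85×10⁻¹² × 1.20×10⁻³ / 5.84×10⁻⁴ = 1.82×10⁻¹¹ F.
C = κε₀A/d scales with κ, so C₂/C₁ = κ = 20.1.
C₂ = 20.1 × 1.82×10⁻¹¹ = 3.67×10⁻¹⁰ F.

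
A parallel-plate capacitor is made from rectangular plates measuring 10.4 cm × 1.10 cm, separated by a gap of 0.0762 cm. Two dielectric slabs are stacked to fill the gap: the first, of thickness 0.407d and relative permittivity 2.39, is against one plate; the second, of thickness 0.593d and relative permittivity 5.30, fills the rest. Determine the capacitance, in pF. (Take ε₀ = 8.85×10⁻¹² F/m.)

47.1 pF

A = 10.4 × 1.10 cm² = 1.14×10⁻³ m².
Stacked slabs ⇒ two capacitors in series, each with the full plate area.
C₁ = κ₁ε₀A/d₁ = 2.39 × 8.85×10⁻¹² × 1.14×10⁻³ / 3.10×10⁻⁴ = 7.80×10⁻¹¹ F.
C₂ = κ₂ε₀A/d₂ = 5.30 × 8.85×10⁻¹² × 1.14×10⁻³ / 4.52×10⁻⁴ = 1.19×10⁻¹⁰ F.
C = (1/C₁ + 1/C₂)⁻¹ = 4.71×10⁻¹¹ F.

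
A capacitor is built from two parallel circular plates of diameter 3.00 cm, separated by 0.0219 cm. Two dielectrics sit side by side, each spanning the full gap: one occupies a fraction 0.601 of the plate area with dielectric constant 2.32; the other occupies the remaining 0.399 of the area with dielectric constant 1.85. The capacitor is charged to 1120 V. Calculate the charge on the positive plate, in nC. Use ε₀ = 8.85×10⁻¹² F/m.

Q ≈ 68.2 nC

A = π(3.00/2 cm)² = 7.07×10⁻⁴ m².
Side-by-side slabs ⇒ two capacitors in parallel, each spanning the full gap.
C₁ = κ₁ε₀A₁/d = 2.32 × 8.85×10⁻¹² × 4.25×10⁻⁴ / 2.19×10⁻⁴ = 3.98×10⁻¹¹ F.
C₂ = κ₂ε₀A₂/d = 1.85 × 8.85×10⁻¹² × 2.82×10⁻⁴ / 2.19×10⁻⁴ = 2.11×10⁻¹¹ F.
C = C₁ + C₂ = 6.09×10⁻¹¹ F.
Q = CV = 6.09×10⁻¹¹ × 1120 = 6.82×10⁻⁸ C.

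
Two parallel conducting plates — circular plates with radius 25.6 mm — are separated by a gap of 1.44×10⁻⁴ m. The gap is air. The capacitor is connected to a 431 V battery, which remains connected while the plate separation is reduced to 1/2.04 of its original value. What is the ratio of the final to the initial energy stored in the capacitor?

U₂/U₁ ≈ 2.04

Battery connected ⇒ V is held fixed.
C₂ = 2.04 C₁ and U = ½CV², so U₂/U₁ = C₂/C₁ = 2.04.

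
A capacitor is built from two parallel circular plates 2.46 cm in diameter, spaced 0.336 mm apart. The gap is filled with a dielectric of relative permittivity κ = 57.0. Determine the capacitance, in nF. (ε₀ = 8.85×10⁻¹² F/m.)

C ≈ 0.714 nF

A = π(2.46/2 cm)² = 4.75×10⁻⁴ m².
C = κε₀A/d = 57.0 × 8.85×10⁻¹² × 4.75×10⁻⁴ / 3.36×10⁻⁴ = 7.14×10⁻¹⁰ F.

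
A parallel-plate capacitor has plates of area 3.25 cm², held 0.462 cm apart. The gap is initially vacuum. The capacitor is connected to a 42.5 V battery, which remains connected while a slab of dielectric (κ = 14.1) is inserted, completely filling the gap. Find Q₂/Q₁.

14.1

Battery connected ⇒ V is held fixed.
C₂ = 14.1 C₁ and Q = CV, so Q₂/Q₁ = C₂/C₁ = 14.1.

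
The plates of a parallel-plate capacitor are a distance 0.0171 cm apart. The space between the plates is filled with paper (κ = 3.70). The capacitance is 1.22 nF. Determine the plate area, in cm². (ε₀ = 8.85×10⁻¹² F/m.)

63.7 cm²

A = Cd/(κε₀) = 1.22×10⁻⁹ × 1.71×10⁻⁴ / (3.70 × 8.85×10⁻¹²) = 6.37×10⁻³ m².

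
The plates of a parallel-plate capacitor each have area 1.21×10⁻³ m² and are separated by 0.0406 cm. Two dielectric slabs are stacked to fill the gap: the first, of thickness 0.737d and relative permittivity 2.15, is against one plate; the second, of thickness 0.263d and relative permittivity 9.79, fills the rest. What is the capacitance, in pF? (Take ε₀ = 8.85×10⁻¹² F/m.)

Stacked slabs ⇒ two capacitors in series, each with the full plate area.
C₁ = κ₁ε₀A/d₁ = 2.15 × 8.85×10⁻¹² × 1.21×10⁻³ / 2.99×10⁻⁴ = 7.69×10⁻¹¹ F.
C₂ = κ₂ε₀A/d₂ = 9.79 × 8.85×10⁻¹² × 1.21×10⁻³ / 1.07×10⁻⁴ = 9.82×10⁻¹⁰ F.
C = (1/C₁ + 1/C₂)⁻¹ = 7.14×10⁻¹¹ F.

C ≈ 71.4 pF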